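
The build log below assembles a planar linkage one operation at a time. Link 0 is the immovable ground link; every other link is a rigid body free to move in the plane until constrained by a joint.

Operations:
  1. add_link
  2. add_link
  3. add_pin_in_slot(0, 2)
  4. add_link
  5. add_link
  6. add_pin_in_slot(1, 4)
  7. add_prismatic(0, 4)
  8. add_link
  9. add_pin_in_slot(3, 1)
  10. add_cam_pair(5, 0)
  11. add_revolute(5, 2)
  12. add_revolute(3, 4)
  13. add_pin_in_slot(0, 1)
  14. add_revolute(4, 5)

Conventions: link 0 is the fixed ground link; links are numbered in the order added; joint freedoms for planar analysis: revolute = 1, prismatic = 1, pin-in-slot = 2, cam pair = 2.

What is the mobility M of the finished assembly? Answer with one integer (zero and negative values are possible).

link 0 = ground. State L|J1|J2 = 1|0|0
+link1  2|0|0
+link2  3|0|0
PS(0,2) f=2→J2  3|0|1
+link3  4|0|1
+link4  5|0|1
PS(1,4) f=2→J2  5|0|2
P(0,4) f=1→J1  5|1|2
+link5  6|1|2
PS(3,1) f=2→J2  6|1|3
C(5,0) f=2→J2  6|1|4
R(5,2) f=1→J1  6|2|4
R(3,4) f=1→J1  6|3|4
PS(0,1) f=2→J2  6|3|5
R(4,5) f=1→J1  6|4|5
M = 3(6−1)−2·4−5 = 15−8−5 = 2

M = 2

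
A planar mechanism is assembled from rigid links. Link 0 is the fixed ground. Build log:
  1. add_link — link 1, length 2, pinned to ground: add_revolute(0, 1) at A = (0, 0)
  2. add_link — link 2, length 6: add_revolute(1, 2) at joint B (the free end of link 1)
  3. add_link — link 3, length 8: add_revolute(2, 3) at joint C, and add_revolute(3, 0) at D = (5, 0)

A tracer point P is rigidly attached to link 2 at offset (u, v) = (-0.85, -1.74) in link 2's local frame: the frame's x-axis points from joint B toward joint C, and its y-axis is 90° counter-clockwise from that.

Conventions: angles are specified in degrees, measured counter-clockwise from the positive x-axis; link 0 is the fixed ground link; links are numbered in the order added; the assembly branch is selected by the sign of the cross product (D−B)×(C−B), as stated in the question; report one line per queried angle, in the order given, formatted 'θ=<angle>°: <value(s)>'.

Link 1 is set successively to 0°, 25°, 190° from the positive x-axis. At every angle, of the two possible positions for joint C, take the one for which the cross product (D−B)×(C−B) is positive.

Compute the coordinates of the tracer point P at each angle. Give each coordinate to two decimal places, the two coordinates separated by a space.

A=(0,0), D=(5.00,0)
θ=0°: B = A + 2.00·(cos0°, sin0°) = (2.0000, 0.0000)
θ=0°: |BD| = 3.0000
θ=0°: circle(B,6.00) ∩ circle(D,8.00): a=-3.1667, h=5.0963
θ=0°:   candidates: C₊=(-1.1667,5.0963) cross=15.289; C₋=(-1.1667,-5.0963) cross=-15.289
θ=0°:   branch + wants cross > 0 → take C=(-1.1667,5.0963) (cross=15.289)
θ=0°: ex = (C−B)/|BC| = (-0.5278,0.8494); ey = (-0.8494,-0.5278)
θ=0°: P = B + -0.85·ex + -1.74·ey = (3.9265,0.1964)
θ=25°: B = A + 2.00·(cos25°, sin25°) = (1.8126, 0.8452)
θ=25°: |BD| = 3.2976
θ=25°: circle(B,6.00) ∩ circle(D,8.00): a=-2.5968, h=5.4089
θ=25°:   candidates: C₊=(0.6890,6.7391) cross=17.836; C₋=(-2.0839,-3.7174) cross=-17.836
θ=25°:   branch + wants cross > 0 → take C=(0.6890,6.7391) (cross=17.836)
θ=25°: ex = (C−B)/|BC| = (-0.1873,0.9823); ey = (-0.9823,-0.1873)
θ=25°: P = B + -0.85·ex + -1.74·ey = (3.6810,0.3361)
θ=190°: B = A + 2.00·(cos190°, sin190°) = (-1.9696, -0.3473)
θ=190°: |BD| = 6.9783
θ=190°: circle(B,6.00) ∩ circle(D,8.00): a=1.4829, h=5.8139
θ=190°:   candidates: C₊=(-0.7779,5.5332) cross=40.571; C₋=(-0.1992,-6.0802) cross=-40.571
θ=190°:   branch + wants cross > 0 → take C=(-0.7779,5.5332) (cross=40.571)
θ=190°: ex = (C−B)/|BC| = (0.1986,0.9801); ey = (-0.9801,0.1986)
θ=190°: P = B + -0.85·ex + -1.74·ey = (-0.4331,-1.5260)

θ=0°: 3.93 0.20
θ=25°: 3.68 0.34
θ=190°: -0.43 -1.53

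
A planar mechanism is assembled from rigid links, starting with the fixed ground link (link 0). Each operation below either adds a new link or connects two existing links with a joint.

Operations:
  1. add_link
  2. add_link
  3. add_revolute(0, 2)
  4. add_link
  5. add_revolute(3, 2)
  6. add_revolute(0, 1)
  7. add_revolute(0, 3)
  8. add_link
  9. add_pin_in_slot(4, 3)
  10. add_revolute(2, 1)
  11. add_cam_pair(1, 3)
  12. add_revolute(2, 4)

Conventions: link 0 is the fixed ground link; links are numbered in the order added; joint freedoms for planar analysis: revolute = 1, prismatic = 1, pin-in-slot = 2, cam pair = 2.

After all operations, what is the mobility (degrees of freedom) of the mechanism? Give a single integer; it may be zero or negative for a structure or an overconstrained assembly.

(L,J1,J2)=(1,0,0); link0 fixed
link1: (2,0,0)
link2: (3,0,0)
R 0-2 [J1]: (3,1,0)
link3: (4,1,0)
R 3-2 [J1]: (4,2,0)
R 0-1 [J1]: (4,3,0)
R 0-3 [J1]: (4,4,0)
link4: (5,4,0)
PS 4-3 [J2]: (5,4,1)
R 2-1 [J1]: (5,5,1)
C 1-3 [J2]: (5,5,2)
R 2-4 [J1]: (5,6,2)
Grübler: 3·4 − 2·6 − 2 = -2

M = -2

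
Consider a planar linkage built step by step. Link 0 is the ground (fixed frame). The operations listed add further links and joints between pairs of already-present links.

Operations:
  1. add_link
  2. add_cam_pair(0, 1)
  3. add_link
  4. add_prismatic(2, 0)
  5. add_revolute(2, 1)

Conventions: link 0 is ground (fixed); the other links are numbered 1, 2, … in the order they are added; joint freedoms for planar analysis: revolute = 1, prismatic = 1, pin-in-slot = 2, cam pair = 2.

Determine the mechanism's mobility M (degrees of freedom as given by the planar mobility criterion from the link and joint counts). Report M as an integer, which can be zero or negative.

(L,J1,J2)=(1,0,0); link0 fixed
link1: (2,0,0)
C 0-1 [J2]: (2,0,1)
link2: (3,0,1)
P 2-0 [J1]: (3,1,1)
R 2-1 [J1]: (3,2,1)
Grübler: 3·2 − 2·2 − 1 = 1

M = 1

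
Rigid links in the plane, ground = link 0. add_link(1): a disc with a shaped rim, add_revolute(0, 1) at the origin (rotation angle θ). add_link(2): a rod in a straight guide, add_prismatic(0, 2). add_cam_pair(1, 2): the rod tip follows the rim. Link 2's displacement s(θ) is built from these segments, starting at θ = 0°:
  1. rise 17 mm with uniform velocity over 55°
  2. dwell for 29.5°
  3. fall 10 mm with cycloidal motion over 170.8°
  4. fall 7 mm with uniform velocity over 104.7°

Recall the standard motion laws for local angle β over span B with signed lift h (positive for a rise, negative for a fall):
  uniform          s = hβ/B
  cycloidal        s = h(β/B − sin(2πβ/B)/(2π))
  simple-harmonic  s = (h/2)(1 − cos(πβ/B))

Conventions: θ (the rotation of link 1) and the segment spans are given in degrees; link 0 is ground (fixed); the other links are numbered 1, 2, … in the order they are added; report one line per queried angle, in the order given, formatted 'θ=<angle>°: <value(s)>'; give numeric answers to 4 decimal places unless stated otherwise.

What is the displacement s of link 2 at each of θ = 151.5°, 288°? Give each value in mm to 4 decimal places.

segment 1 (0° to 55°, uniform, h = 17) is passed completely: s = 0.0000 + (17) = 17.0000
segment 2 (55° to 84.5°, dwell): s unchanged at 17.0000
θ = 151.5° falls in segment 3 (84.5° to 255.3°, cycloidal, h = -10): β = 151.5 − 84.5 = 67°, B = 170.8°; Δs = -10·(0.3923 − sin(2π·0.3923)/(2π)) = -2.9258; s = 17.0000 − 2.9258 = 14.0742
segment 3 (84.5° to 255.3°, cycloidal, h = -10) is passed completely: s = 17.0000 + (-10) = 7.0000
θ = 288° falls in segment 4 (255.3° to 360°, uniform, h = -7): β = 288 − 255.3 = 32.7°, B = 104.7°; Δs = -7·32.7/104.7 = -2.1862; s = 7.0000 − 2.1862 = 4.8138

θ=151.5°: 14.0742
θ=288°: 4.8138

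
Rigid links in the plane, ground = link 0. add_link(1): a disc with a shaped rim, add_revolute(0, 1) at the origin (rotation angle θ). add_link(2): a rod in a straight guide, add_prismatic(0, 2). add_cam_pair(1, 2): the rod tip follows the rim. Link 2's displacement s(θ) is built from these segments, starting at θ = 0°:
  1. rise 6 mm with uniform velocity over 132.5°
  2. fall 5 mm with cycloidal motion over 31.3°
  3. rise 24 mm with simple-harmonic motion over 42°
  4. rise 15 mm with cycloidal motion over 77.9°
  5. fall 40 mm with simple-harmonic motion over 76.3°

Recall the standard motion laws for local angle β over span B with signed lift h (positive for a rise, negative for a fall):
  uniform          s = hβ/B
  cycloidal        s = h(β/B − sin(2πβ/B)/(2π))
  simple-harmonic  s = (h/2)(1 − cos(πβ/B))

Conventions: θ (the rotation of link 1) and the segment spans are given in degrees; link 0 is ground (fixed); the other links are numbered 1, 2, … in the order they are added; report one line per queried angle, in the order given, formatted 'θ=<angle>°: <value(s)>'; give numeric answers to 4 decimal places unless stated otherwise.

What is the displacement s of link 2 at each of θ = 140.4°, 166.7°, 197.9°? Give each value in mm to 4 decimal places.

segment 1 (0° to 132.5°, uniform, h = 6) is passed completely: s = 0.0000 + (6) = 6.0000
θ = 140.4° falls in segment 2 (132.5° to 163.8°, cycloidal, h = -5): β = 140.4 − 132.5 = 7.9°, B = 31.3°; Δs = -5·(0.2524 − sin(2π·0.2524)/(2π)) = -0.4663; s = 6.0000 − 0.4663 = 5.5337
segment 2 (132.5° to 163.8°, cycloidal, h = -5) is passed completely: s = 6.0000 + (-5) = 1.0000
θ = 166.7° falls in segment 3 (163.8° to 205.8°, simple-harmonic, h = 24): β = 166.7 − 163.8 = 2.9°, B = 42°; Δs = 24/2·(1 − cos(π·0.0690)) = 0.2812; s = 1.0000 + 0.2812 = 1.2812
θ = 197.9° falls in segment 3 (163.8° to 205.8°, simple-harmonic, h = 24): β = 197.9 − 163.8 = 34.1°, B = 42°; Δs = 24/2·(1 − cos(π·0.8119)) = 21.9652; s = 1.0000 + 21.9652 = 22.9652

θ=140.4°: 5.5337
θ=166.7°: 1.2812
θ=197.9°: 22.9652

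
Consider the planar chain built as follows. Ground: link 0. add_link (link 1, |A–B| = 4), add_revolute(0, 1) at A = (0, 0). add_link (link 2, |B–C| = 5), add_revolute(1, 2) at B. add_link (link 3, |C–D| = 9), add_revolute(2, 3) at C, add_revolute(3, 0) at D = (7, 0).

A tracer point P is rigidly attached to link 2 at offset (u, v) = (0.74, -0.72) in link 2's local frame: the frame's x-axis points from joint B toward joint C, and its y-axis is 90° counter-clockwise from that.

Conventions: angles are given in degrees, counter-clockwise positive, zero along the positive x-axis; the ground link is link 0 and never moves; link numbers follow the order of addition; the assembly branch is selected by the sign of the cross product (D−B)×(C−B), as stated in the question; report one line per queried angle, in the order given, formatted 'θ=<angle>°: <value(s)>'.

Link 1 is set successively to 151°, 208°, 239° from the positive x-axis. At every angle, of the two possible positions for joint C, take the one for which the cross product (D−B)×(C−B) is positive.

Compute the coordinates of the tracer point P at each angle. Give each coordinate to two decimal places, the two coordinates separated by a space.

A=(0,0), D=(7.00,0)
θ=151°: B = A + 4.00·(cos151°, sin151°) = (-3.4985, 1.9392)
θ=151°: |BD| = 10.6761
θ=151°: circle(B,5.00) ∩ circle(D,9.00): a=2.7154, h=4.1984
θ=151°:   candidates: C₊=(-0.0657,5.5746) cross=44.823; C₋=(-1.5909,-2.6826) cross=-44.823
θ=151°:   branch + wants cross > 0 → take C=(-0.0657,5.5746) (cross=44.823)
θ=151°: ex = (C−B)/|BC| = (0.6866,0.7271); ey = (-0.7271,0.6866)
θ=151°: P = B + 0.74·ex + -0.72·ey = (-2.4669,1.9829)
θ=208°: B = A + 4.00·(cos208°, sin208°) = (-3.5318, -1.8779)
θ=208°: |BD| = 10.6979
θ=208°: circle(B,5.00) ∩ circle(D,9.00): a=2.7316, h=4.1879
θ=208°:   candidates: C₊=(-1.5777,2.7245) cross=44.801; C₋=(-0.1075,-5.5212) cross=-44.801
θ=208°:   branch + wants cross > 0 → take C=(-1.5777,2.7245) (cross=44.801)
θ=208°: ex = (C−B)/|BC| = (0.3908,0.9205); ey = (-0.9205,0.3908)
θ=208°: P = B + 0.74·ex + -0.72·ey = (-2.5798,-1.4781)
θ=239°: B = A + 4.00·(cos239°, sin239°) = (-2.0602, -3.4287)
θ=239°: |BD| = 9.6872
θ=239°: circle(B,5.00) ∩ circle(D,9.00): a=1.9532, h=4.6027
θ=239°:   candidates: C₊=(-1.8625,1.5674) cross=44.588; C₋=(1.3957,-7.0421) cross=-44.588
θ=239°:   branch + wants cross > 0 → take C=(-1.8625,1.5674) (cross=44.588)
θ=239°: ex = (C−B)/|BC| = (0.0395,0.9992); ey = (-0.9992,0.0395)
θ=239°: P = B + 0.74·ex + -0.72·ey = (-1.3115,-2.7177)

θ=151°: -2.47 1.98
θ=208°: -2.58 -1.48
θ=239°: -1.31 -2.72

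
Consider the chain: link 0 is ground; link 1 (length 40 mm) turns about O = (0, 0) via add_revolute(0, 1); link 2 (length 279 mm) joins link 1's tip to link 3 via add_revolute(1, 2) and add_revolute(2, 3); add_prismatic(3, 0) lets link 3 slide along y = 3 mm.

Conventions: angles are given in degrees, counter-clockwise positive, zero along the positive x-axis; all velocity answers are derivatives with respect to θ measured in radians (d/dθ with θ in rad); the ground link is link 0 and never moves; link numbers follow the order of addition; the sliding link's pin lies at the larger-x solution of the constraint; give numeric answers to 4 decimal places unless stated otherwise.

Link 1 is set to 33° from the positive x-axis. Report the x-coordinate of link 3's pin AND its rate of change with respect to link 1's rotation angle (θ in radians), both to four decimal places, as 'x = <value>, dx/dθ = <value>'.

geometry: r = 40 mm, L = 279 mm, e = 3 mm
crank pin P = (r cos θ, r sin θ) = (33.546823, 21.785561)
h = r sin θ − e = 21.785561 − 3 = 18.785561
x = r cos θ + √(L² − h²) = 33.546823 + 278.366849 = 311.913672
dx/dθ = −r sin θ − h·r cos θ/√(L² − h²) (θ in radians; h = 18.785561) = -24.049466

x = 311.9137, dx/dθ = -24.0495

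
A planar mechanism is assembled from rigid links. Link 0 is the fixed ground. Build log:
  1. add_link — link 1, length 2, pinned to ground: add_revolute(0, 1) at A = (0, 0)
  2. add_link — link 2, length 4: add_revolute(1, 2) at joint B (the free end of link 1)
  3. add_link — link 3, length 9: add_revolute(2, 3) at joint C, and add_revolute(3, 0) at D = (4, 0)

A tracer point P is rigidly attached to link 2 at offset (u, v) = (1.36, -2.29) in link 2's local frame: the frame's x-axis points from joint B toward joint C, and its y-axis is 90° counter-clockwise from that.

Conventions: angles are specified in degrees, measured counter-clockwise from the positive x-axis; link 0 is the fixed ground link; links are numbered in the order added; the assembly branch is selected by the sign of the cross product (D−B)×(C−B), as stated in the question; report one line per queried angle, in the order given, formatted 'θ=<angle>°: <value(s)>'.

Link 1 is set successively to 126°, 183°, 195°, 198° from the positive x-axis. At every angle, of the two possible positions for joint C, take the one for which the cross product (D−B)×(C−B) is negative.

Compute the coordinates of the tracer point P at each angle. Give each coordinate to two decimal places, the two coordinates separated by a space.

A=(0,0), D=(4.00,0)
θ=126°: B = A + 2.00·(cos126°, sin126°) = (-1.1756, 1.6180)
θ=126°: |BD| = 5.4226
θ=126°: circle(B,4.00) ∩ circle(D,9.00): a=-3.2821, h=2.2864
θ=126°:   candidates: C₊=(-3.6260,4.7796) cross=12.398; C₋=(-4.9904,0.4152) cross=-12.398
θ=126°:   branch - wants cross < 0 → take C=(-4.9904,0.4152) (cross=-12.398)
θ=126°: ex = (C−B)/|BC| = (-0.9537,-0.3007); ey = (0.3007,-0.9537)
θ=126°: P = B + 1.36·ex + -2.29·ey = (-3.1613,3.3931)
θ=183°: B = A + 2.00·(cos183°, sin183°) = (-1.9973, -0.1047)
θ=183°: |BD| = 5.9982
θ=183°: circle(B,4.00) ∩ circle(D,9.00): a=-2.4192, h=3.1855
θ=183°:   candidates: C₊=(-4.4717,3.0381) cross=19.107; C₋=(-4.3605,-3.3319) cross=-19.107
θ=183°:   branch - wants cross < 0 → take C=(-4.3605,-3.3319) (cross=-19.107)
θ=183°: ex = (C−B)/|BC| = (-0.5908,-0.8068); ey = (0.8068,-0.5908)
θ=183°: P = B + 1.36·ex + -2.29·ey = (-4.6484,0.1510)
θ=195°: B = A + 2.00·(cos195°, sin195°) = (-1.9319, -0.5176)
θ=195°: |BD| = 5.9544
θ=195°: circle(B,4.00) ∩ circle(D,9.00): a=-2.4810, h=3.1377
θ=195°:   candidates: C₊=(-4.6762,2.3925) cross=18.683; C₋=(-4.1306,-3.8591) cross=-18.683
θ=195°:   branch - wants cross < 0 → take C=(-4.1306,-3.8591) (cross=-18.683)
θ=195°: ex = (C−B)/|BC| = (-0.5497,-0.8354); ey = (0.8354,-0.5497)
θ=195°: P = B + 1.36·ex + -2.29·ey = (-4.5924,-0.3949)
θ=198°: B = A + 2.00·(cos198°, sin198°) = (-1.9021, -0.6180)
θ=198°: |BD| = 5.9344
θ=198°: circle(B,4.00) ∩ circle(D,9.00): a=-2.5094, h=3.1150
θ=198°:   candidates: C₊=(-4.7222,2.2187) cross=18.485; C₋=(-4.0734,-3.9774) cross=-18.485
θ=198°:   branch - wants cross < 0 → take C=(-4.0734,-3.9774) (cross=-18.485)
θ=198°: ex = (C−B)/|BC| = (-0.5428,-0.8398); ey = (0.8398,-0.5428)
θ=198°: P = B + 1.36·ex + -2.29·ey = (-4.5636,-0.5171)

θ=126°: -3.16 3.39
θ=183°: -4.65 0.15
θ=195°: -4.59 -0.39
θ=198°: -4.56 -0.52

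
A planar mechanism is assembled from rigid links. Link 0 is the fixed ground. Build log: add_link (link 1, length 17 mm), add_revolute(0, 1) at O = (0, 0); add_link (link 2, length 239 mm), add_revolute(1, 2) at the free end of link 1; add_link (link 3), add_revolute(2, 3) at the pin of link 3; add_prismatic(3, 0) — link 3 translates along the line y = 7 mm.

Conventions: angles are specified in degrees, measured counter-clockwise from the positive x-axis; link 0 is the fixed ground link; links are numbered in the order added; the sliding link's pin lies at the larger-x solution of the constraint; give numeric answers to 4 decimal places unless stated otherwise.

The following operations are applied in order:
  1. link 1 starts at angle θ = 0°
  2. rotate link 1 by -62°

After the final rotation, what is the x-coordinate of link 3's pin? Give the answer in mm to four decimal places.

geometry: r = 17 mm, L = 239 mm, e = 7 mm; θ starts at 0°
rotate link 1 by -62°: θ ← 0° -62° = -62°
crank pin P = (r cos θ, r sin θ) = (7.981017, -15.010109)
h = r sin θ − e = -15.010109 − 7 = -22.010109
x = r cos θ + √(L² − h²) = 7.981017 + 237.984359 = 245.965376

245.9654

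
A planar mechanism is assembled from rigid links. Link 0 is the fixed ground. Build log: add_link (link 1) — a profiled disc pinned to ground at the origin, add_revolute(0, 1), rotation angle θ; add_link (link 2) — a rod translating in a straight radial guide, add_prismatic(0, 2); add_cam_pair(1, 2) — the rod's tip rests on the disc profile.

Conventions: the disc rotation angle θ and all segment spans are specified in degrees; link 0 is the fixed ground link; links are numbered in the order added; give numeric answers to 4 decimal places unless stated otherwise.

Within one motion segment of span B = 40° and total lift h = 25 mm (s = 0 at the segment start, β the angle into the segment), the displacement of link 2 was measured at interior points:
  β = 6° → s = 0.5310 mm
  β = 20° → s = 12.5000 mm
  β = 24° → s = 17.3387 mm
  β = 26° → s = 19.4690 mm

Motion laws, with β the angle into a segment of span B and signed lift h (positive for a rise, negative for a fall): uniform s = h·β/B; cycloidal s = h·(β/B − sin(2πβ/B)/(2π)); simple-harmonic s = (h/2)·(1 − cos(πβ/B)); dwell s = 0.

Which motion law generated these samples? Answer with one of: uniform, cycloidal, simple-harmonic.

candidates at β/B = r: uniform s = h·r (linear in β); cycloidal s = h·(r − sin(2πr)/(2π)); simple-harmonic s = (h/2)(1 − cos(πr))
β=6°: printed 0.5310 | uniform 3.7500, cycloidal 0.5310, simple-harmonic 1.3624
β=20°: printed 12.5000 | uniform 12.5000, cycloidal 12.5000, simple-harmonic 12.5000
β=24°: printed 17.3387 | uniform 15.0000, cycloidal 17.3387, simple-harmonic 16.3627
β=26°: printed 19.4690 | uniform 16.2500, cycloidal 19.4690, simple-harmonic 18.1749
only one law matches every sample → cycloidal

cycloidal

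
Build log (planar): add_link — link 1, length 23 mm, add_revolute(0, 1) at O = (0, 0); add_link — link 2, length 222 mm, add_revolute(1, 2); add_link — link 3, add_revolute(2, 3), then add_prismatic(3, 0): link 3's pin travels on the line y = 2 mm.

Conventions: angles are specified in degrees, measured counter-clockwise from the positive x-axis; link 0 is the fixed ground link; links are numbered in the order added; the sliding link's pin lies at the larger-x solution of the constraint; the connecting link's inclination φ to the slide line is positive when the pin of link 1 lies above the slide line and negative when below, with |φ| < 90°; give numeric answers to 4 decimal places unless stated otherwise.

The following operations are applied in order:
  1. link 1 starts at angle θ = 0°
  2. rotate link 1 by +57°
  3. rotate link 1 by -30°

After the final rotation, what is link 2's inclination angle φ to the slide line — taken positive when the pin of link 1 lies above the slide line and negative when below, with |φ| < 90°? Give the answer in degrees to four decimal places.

geometry: r = 23 mm, L = 222 mm, e = 2 mm; θ starts at 0°
rotate link 1 by +57°: θ ← 0° +57° = 57°
rotate link 1 by -30°: θ ← 57° -30° = 27°
h = r sin θ − e = 10.441781 − 2 = 8.441781
sin φ = h / L = 8.441781 / 222 = 0.03802604
φ = arcsin(0.03802604) = 2.179257°

2.1793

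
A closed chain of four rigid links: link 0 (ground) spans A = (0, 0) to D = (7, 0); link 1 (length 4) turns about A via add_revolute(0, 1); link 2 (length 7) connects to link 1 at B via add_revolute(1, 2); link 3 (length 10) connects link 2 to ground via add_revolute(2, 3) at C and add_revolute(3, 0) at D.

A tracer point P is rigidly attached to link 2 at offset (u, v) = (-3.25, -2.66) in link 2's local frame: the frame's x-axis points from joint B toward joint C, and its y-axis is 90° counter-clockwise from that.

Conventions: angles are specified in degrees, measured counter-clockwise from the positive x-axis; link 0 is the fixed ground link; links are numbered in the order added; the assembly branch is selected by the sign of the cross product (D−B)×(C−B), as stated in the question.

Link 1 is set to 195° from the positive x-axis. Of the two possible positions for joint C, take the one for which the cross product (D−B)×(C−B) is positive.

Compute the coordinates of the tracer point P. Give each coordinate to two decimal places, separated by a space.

A=(0,0), D=(7.00,0)
B = A + 4.00·(cos195°, sin195°) = (-3.8637, -1.0353)
|BD| = 10.9129
circle(B,7.00) ∩ circle(D,10.00): a=3.1198, h=6.2663
  candidates: C₊=(-1.3525,5.4988) cross=68.384; C₋=(-0.1635,-6.9774) cross=-68.384
  branch + wants cross > 0 → take C=(-1.3525,5.4988) (cross=68.384)
ex = (C−B)/|BC| = (0.3587,0.9334); ey = (-0.9334,0.3587)
P = B + -3.25·ex + -2.66·ey = (-2.5467,-5.0232)

-2.55 -5.02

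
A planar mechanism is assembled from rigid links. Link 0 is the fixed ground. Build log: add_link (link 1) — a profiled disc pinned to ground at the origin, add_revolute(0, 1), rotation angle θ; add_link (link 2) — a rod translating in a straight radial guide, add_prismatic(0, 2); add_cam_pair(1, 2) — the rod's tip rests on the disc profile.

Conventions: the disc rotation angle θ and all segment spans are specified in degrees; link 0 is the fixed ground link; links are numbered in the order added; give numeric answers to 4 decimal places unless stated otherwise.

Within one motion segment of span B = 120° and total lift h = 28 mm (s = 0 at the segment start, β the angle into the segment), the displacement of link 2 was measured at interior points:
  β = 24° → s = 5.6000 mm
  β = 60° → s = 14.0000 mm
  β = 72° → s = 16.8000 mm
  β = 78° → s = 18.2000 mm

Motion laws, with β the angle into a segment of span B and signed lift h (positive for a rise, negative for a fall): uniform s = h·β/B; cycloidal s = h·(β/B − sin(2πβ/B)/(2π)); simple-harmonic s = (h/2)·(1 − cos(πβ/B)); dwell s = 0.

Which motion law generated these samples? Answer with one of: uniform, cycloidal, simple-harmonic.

candidates at β/B = r: uniform s = h·r (linear in β); cycloidal s = h·(r − sin(2πr)/(2π)); simple-harmonic s = (h/2)(1 − cos(πr))
β=24°: printed 5.6000 | uniform 5.6000, cycloidal 1.3618, simple-harmonic 2.6738
β=60°: printed 14.0000 | uniform 14.0000, cycloidal 14.0000, simple-harmonic 14.0000
β=72°: printed 16.8000 | uniform 16.8000, cycloidal 19.4194, simple-harmonic 18.3262
β=78°: printed 18.2000 | uniform 18.2000, cycloidal 21.8053, simple-harmonic 20.3559
only one law matches every sample → uniform

uniform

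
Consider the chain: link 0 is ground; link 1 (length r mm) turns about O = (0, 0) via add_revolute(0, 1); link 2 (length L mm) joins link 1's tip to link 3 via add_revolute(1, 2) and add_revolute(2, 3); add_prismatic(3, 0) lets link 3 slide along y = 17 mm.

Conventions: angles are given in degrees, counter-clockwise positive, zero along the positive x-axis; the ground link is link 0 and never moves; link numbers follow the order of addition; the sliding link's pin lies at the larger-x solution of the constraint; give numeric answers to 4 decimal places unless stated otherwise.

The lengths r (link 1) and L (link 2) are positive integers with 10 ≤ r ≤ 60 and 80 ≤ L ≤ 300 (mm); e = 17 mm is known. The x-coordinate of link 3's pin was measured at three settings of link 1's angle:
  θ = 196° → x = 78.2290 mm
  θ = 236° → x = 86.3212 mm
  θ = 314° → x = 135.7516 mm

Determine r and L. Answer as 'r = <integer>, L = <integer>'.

constraint per measurement: (x − r cos θ)² + (r sin θ − e)² = L²
subtracting the θ₁ and θ₂ equations cancels the r² and L² terms:
r = (x₁² − x₂²) / (2[(x₁cos θ₁ + e sin θ₁) − (x₂cos θ₂ + e sin θ₂)]) = 38.0004 → r = 38
L² = (x₁ − r cos θ₁)² + (r sin θ₁ − e)² = 13923.9890 → L = 118.0000 → L = 118
check at θ₃=314°: x = 135.7516 (printed 135.7516) ✓

r = 38, L = 118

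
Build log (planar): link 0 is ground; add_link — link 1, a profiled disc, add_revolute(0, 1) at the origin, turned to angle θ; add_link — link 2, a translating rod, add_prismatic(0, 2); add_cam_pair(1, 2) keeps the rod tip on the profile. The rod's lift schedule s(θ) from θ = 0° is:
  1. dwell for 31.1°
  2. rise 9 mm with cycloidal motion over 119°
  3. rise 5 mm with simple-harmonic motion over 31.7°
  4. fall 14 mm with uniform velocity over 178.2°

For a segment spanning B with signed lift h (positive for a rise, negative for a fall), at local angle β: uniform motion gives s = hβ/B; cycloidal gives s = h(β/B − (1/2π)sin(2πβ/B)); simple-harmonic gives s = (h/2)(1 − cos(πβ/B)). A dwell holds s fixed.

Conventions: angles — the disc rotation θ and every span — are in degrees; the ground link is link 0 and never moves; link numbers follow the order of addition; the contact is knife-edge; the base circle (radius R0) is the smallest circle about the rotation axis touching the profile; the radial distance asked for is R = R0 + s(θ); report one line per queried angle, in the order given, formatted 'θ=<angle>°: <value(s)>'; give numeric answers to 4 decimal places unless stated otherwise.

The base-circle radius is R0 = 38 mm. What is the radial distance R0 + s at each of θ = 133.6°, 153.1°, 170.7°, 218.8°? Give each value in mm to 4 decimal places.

seg 1 [0°–31.1°] dwell: s stays 0.0000
seg 2 [31.1°–150.1°] cycloidal, h=9: θ=133.6° here. β=102.5, B=119. 9·(0.8613 − sin(2π·0.8613)/(2π)) = 8.8480 → s = 8.8480
seg 2 [31.1°–150.1°] cycloidal, h=9: full span → s += 9 → s = 9.0000
seg 3 [150.1°–181.8°] simple-harmonic, h=5: θ=153.1° here. β=3, B=31.7. 5/2·(1 − cos(π·0.0946)) = 0.1097 → s = 9.1097
seg 3 [150.1°–181.8°] simple-harmonic, h=5: θ=170.7° here. β=20.6, B=31.7. 5/2·(1 − cos(π·0.6498)) = 3.6339 → s = 12.6339
seg 3 [150.1°–181.8°] simple-harmonic, h=5: full span → s += 5 → s = 14.0000
seg 4 [181.8°–360°] uniform, h=-14: θ=218.8° here. β=37, B=178.2. -14·37/178.2 = -2.9068 → s = 11.0932
θ=133.6°: R = R0 + s = 38 + 8.8480 = 46.8480
θ=153.1°: R = R0 + s = 38 + 9.1097 = 47.1097
θ=170.7°: R = R0 + s = 38 + 12.6339 = 50.6339
θ=218.8°: R = R0 + s = 38 + 11.0932 = 49.0932

θ=133.6°: 46.8480
θ=153.1°: 47.1097
θ=170.7°: 50.6339
θ=218.8°: 49.0932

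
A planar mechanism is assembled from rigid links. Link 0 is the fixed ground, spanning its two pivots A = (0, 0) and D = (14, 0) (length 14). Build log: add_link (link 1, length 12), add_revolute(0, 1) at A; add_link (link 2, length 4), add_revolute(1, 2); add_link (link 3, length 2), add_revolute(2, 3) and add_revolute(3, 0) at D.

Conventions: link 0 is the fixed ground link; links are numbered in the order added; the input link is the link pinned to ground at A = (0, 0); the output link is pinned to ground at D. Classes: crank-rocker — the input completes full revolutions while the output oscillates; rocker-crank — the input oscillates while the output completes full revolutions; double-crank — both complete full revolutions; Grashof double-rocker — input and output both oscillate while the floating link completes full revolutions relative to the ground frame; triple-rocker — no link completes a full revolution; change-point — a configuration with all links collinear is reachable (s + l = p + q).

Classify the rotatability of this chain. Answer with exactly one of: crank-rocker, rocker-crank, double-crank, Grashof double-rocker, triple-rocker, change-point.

lengths: ground=14, input=12, coupler=4, output=2
sorted: s=2 (shortest), l=14 (longest), p+q=16
s + l = 16 vs p + q = 16
s + l = p + q → change-point (collinear configuration reachable)

change-point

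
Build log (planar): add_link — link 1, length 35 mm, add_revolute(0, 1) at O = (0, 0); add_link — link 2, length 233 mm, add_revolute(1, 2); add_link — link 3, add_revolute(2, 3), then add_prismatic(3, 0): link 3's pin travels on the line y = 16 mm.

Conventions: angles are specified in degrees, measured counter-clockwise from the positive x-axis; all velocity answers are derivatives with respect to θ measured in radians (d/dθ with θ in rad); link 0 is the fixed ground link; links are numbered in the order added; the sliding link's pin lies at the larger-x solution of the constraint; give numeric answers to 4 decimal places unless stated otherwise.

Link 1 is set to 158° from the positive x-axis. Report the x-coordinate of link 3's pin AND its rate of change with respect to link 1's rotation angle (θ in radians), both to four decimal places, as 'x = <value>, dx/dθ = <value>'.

geometry: r = 35 mm, L = 233 mm, e = 16 mm
crank pin P = (r cos θ, r sin θ) = (-32.451435, 13.111231)
h = r sin θ − e = 13.111231 − 16 = -2.888769
x = r cos θ + √(L² − h²) = -32.451435 + 232.982092 = 200.530657
dx/dθ = −r sin θ − h·r cos θ/√(L² − h²) (θ in radians; h = -2.888769) = -13.513599

x = 200.5307, dx/dθ = -13.5136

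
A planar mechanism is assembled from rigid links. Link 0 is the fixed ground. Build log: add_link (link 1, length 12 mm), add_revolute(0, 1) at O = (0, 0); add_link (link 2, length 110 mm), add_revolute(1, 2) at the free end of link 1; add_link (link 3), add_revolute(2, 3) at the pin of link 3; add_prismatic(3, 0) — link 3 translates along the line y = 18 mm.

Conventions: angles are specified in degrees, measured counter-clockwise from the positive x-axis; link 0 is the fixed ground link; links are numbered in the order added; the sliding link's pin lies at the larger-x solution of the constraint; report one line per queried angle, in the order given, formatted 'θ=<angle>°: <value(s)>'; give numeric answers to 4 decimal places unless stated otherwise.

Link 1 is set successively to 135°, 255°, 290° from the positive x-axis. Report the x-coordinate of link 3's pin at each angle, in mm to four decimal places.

geometry: r = 12 mm, L = 110 mm, e = 18 mm
θ=135°: crank pin P = (r cos θ, r sin θ) = (-8.485281, 8.485281)
θ=135°: h = r sin θ − e = 8.485281 − 18 = -9.514719
θ=135°: x = r cos θ + √(L² − h²) = -8.485281 + 109.587728 = 101.102447
θ=255°: crank pin P = (r cos θ, r sin θ) = (-3.105829, -11.591110)
θ=255°: h = r sin θ − e = -11.591110 − 18 = -29.591110
θ=255°: x = r cos θ + √(L² − h²) = -3.105829 + 105.945109 = 102.839281
θ=290°: crank pin P = (r cos θ, r sin θ) = (4.104242, -11.276311)
θ=290°: h = r sin θ − e = -11.276311 − 18 = -29.276311
θ=290°: x = r cos θ + √(L² − h²) = 4.104242 + 106.032531 = 110.136773

θ=135°: 101.1024
θ=255°: 102.8393
θ=290°: 110.1368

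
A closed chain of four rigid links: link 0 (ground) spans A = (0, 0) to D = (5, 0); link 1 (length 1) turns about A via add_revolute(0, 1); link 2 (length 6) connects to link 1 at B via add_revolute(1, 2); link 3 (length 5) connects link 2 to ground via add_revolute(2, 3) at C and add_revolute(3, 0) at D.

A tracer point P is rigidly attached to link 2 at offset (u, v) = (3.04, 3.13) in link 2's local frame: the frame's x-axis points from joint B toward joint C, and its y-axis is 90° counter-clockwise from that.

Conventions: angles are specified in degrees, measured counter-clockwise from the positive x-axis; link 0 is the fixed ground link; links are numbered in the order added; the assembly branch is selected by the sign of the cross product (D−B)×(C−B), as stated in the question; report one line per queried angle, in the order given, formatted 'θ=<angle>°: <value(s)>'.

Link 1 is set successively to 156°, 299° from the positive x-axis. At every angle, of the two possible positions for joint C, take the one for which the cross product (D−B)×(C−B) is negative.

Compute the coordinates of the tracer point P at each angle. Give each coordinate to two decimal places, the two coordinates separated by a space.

A=(0,0), D=(5.00,0)
θ=156°: B = A + 1.00·(cos156°, sin156°) = (-0.9135, 0.4067)
θ=156°: |BD| = 5.9275
θ=156°: circle(B,6.00) ∩ circle(D,5.00): a=3.8916, h=4.5667
θ=156°:   candidates: C₊=(3.2823,4.6957) cross=27.069; C₋=(2.6556,-4.4163) cross=-27.069
θ=156°:   branch - wants cross < 0 → take C=(2.6556,-4.4163) (cross=-27.069)
θ=156°: ex = (C−B)/|BC| = (0.5948,-0.8038); ey = (0.8038,0.5948)
θ=156°: P = B + 3.04·ex + 3.13·ey = (3.4108,-0.1750)
θ=299°: B = A + 1.00·(cos299°, sin299°) = (0.4848, -0.8746)
θ=299°: |BD| = 4.5991
θ=299°: circle(B,6.00) ∩ circle(D,5.00): a=3.4954, h=4.8767
θ=299°:   candidates: C₊=(2.9891,4.5778) cross=22.428; C₋=(4.8439,-4.9976) cross=-22.428
θ=299°:   branch - wants cross < 0 → take C=(4.8439,-4.9976) (cross=-22.428)
θ=299°: ex = (C−B)/|BC| = (0.7265,-0.6872); ey = (0.6872,0.7265)
θ=299°: P = B + 3.04·ex + 3.13·ey = (4.8442,-0.6896)

θ=156°: 3.41 -0.18
θ=299°: 4.84 -0.69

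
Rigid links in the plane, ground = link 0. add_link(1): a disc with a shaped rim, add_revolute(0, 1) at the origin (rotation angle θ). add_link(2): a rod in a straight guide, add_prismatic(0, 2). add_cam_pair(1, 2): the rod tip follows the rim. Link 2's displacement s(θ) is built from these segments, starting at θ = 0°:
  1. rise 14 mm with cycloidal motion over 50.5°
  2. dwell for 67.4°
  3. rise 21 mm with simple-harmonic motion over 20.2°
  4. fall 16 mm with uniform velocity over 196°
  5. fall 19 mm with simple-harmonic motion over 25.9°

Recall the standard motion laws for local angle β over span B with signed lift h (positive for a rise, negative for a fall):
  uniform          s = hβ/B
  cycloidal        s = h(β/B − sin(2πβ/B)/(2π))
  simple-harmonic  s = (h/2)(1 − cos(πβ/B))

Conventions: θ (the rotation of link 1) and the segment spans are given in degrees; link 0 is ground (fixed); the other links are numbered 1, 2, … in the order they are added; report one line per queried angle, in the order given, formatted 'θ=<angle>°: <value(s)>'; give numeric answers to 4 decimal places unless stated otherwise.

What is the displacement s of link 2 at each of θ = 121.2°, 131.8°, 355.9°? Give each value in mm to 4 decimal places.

segment 1 (0° to 50.5°, cycloidal, h = 14) is passed completely: s = 0.0000 + (14) = 14.0000
segment 2 (50.5° to 117.9°, dwell): s unchanged at 14.0000
θ = 121.2° falls in segment 3 (117.9° to 138.1°, simple-harmonic, h = 21): β = 121.2 − 117.9 = 3.3°, B = 20.2°; Δs = 21/2·(1 − cos(π·0.1634)) = 1.3528; s = 14.0000 + 1.3528 = 15.3528
θ = 131.8° falls in segment 3 (117.9° to 138.1°, simple-harmonic, h = 21): β = 131.8 − 117.9 = 13.9°, B = 20.2°; Δs = 21/2·(1 − cos(π·0.6881)) = 16.3504; s = 14.0000 + 16.3504 = 30.3504
segment 3 (117.9° to 138.1°, simple-harmonic, h = 21) is passed completely: s = 14.0000 + (21) = 35.0000
segment 4 (138.1° to 334.1°, uniform, h = -16) is passed completely: s = 35.0000 + (-16) = 19.0000
θ = 355.9° falls in segment 5 (334.1° to 360°, simple-harmonic, h = -19): β = 355.9 − 334.1 = 21.8°, B = 25.9°; Δs = -19/2·(1 − cos(π·0.8417)) = -17.8492; s = 19.0000 − 17.8492 = 1.1508

θ=121.2°: 15.3528
θ=131.8°: 30.3504
θ=355.9°: 1.1508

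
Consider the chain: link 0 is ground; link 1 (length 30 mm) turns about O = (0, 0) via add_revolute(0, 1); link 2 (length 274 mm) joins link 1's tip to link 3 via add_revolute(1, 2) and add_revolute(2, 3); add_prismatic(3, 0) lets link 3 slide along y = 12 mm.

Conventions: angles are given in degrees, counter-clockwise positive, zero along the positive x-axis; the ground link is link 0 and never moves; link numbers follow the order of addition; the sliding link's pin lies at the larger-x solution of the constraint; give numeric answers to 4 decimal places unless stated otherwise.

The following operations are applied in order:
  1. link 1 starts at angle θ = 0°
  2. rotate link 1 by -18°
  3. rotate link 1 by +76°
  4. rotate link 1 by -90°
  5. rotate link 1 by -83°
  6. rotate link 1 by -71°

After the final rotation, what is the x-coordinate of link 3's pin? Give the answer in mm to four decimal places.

geometry: r = 30 mm, L = 274 mm, e = 12 mm; θ starts at 0°
rotate link 1 by -18°: θ ← 0° -18° = -18°
rotate link 1 by +76°: θ ← -18° +76° = 58°
rotate link 1 by -90°: θ ← 58° -90° = -32°
rotate link 1 by -83°: θ ← -32° -83° = -115°
rotate link 1 by -71°: θ ← -115° -71° = -186°
crank pin P = (r cos θ, r sin θ) = (-29.835657, 3.135854)
h = r sin θ − e = 3.135854 − 12 = -8.864146
x = r cos θ + √(L² − h²) = -29.835657 + 273.856581 = 244.020924

244.0209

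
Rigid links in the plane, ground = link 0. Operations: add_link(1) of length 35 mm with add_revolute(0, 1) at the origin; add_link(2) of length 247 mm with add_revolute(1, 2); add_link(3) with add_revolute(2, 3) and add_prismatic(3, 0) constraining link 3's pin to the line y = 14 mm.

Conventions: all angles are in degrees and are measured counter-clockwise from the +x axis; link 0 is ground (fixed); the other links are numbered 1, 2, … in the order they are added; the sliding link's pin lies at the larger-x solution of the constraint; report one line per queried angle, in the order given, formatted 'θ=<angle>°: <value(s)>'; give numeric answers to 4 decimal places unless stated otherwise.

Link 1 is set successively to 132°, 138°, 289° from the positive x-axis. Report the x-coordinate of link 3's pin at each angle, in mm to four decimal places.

geometry: r = 35 mm, L = 247 mm, e = 14 mm
θ=132°: crank pin P = (r cos θ, r sin θ) = (-23.419571, 26.010069)
θ=132°: h = r sin θ − e = 26.010069 − 14 = 12.010069
θ=132°: x = r cos θ + √(L² − h²) = -23.419571 + 246.707840 = 223.288269
θ=138°: crank pin P = (r cos θ, r sin θ) = (-26.010069, 23.419571)
θ=138°: h = r sin θ − e = 23.419571 − 14 = 9.419571
θ=138°: x = r cos θ + √(L² − h²) = -26.010069 + 246.820323 = 220.810254
θ=289°: crank pin P = (r cos θ, r sin θ) = (11.394885, -33.093150)
θ=289°: h = r sin θ − e = -33.093150 − 14 = -47.093150
θ=289°: x = r cos θ + √(L² − h²) = 11.394885 + 242.469040 = 253.863925

θ=132°: 223.2883
θ=138°: 220.8103
θ=289°: 253.8639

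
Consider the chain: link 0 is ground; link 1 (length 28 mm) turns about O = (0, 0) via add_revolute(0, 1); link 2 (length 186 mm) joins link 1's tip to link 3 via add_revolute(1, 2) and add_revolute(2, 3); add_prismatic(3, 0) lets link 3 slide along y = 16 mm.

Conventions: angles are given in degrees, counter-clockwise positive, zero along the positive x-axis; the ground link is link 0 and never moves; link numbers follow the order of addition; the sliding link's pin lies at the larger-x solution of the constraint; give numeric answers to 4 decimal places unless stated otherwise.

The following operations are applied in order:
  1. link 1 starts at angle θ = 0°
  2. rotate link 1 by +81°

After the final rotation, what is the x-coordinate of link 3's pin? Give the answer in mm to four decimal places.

geometry: r = 28 mm, L = 186 mm, e = 16 mm; θ starts at 0°
rotate link 1 by +81°: θ ← 0° +81° = 81°
crank pin P = (r cos θ, r sin θ) = (4.380165, 27.655274)
h = r sin θ − e = 27.655274 − 16 = 11.655274
x = r cos θ + √(L² − h²) = 4.380165 + 185.634465 = 190.014630

190.0146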